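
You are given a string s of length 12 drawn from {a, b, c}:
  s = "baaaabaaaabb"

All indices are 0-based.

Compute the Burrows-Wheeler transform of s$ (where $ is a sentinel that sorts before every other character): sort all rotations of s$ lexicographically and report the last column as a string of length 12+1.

rank  rotation       last
    0  $baaaabaaaabb  b
    1  aaaabaaaabb$b  b
    2  aaaabb$baaaab  b
    3  aaabaaaabb$ba  a
    4  aaabb$baaaaba  a
    5  aabaaaabb$baa  a
    6  aabb$baaaabaa  a
    7  abaaaabb$baaa  a
    8  abb$baaaabaaa  a
    9  b$baaaabaaaab  b
   10  baaaabaaaabb$  $
   11  baaaabb$baaaa  a
   12  bb$baaaabaaaa  a

bbbaaaaaab$aa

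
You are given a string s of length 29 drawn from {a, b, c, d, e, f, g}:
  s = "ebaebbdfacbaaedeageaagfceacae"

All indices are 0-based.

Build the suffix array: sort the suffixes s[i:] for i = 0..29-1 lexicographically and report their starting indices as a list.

rank→(start, suffix):
  0 → (11, 'aaedeageaagfceacae')
  1 → (19, 'aagfceacae')
  2 → (25, 'acae')
  3 → (8, 'acbaaedeageaagfceacae')
  4 → (27, 'ae')
  5 → (2, 'aebbdfacbaaedeageaagfceacae')
  6 → (12, 'aedeageaagfceacae')
  7 → (16, 'ageaagfceacae')
  8 → (20, 'agfceacae')
  9 → (10, 'baaedeageaagfceacae')
  10 → (1, 'baebbdfacbaaedeageaagfceacae')
  11 → (4, 'bbdfacbaaedeageaagfceacae')
  12 → (5, 'bdfacbaaedeageaagfceacae')
  13 → (26, 'cae')
  14 → (9, 'cbaaedeageaagfceacae')
  15 → (23, 'ceacae')
  16 → (14, 'deageaagfceacae')
  17 → (6, 'dfacbaaedeageaagfceacae')
  18 → (28, 'e')
  19 → (18, 'eaagfceacae')
  20 → (24, 'eacae')
  21 → (15, 'eageaagfceacae')
  22 → (0, 'ebaebbdfacbaaedeageaagfceacae')
  23 → (3, 'ebbdfacbaaedeageaagfceacae')
  24 → (13, 'edeageaagfceacae')
  25 → (7, 'facbaaedeageaagfceacae')
  26 → (22, 'fceacae')
  27 → (17, 'geaagfceacae')
  28 → (21, 'gfceacae')

[11, 19, 25, 8, 27, 2, 12, 16, 20, 10, 1, 4, 5, 26, 9, 23, 14, 6, 28, 18, 24, 15, 0, 3, 13, 7, 22, 17, 21]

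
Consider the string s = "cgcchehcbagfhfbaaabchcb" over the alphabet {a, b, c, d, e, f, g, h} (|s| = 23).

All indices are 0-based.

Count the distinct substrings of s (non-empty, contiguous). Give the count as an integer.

254

rank | idx | suffix
   0 |  15 | aaabchcb
   1 |  16 | aabchcb
   2 |  17 | abchcb
   3 |   9 | agfhfbaaabchcb
   4 |  22 | b
   5 |  14 | baaabchcb
   6 |   8 | bagfhfbaaabchcb
   7 |  18 | bchcb
   8 |  21 | cb
   9 |   7 | cbagfhfbaaabchcb
  10 |   2 | cchehcbagfhfbaaabchcb
  11 |   0 | cgcchehcbagfhfbaaabchcb
  12 |  19 | chcb
  13 |   3 | chehcbagfhfbaaabchcb
  14 |   5 | ehcbagfhfbaaabchcb
  15 |  13 | fbaaabchcb
  16 |  11 | fhfbaaabchcb
  17 |   1 | gcchehcbagfhfbaaabchcb
  18 |  10 | gfhfbaaabchcb
  19 |  20 | hcb
  20 |   6 | hcbagfhfbaaabchcb
  21 |   4 | hehcbagfhfbaaabchcb
  22 |  12 | hfbaaabchcb

SA = [15, 16, 17, 9, 22, 14, 8, 18, 21, 7, 2, 0, 19, 3, 5, 13, 11, 1, 10, 20, 6, 4, 12]
rank  pair      lcp
   1  s[15:],s[16:]  2  'aa'
   2  s[16:],s[17:]  1  'a'
   3  s[17:],s[9:]  1  'a'
   4  s[9:],s[22:]  0  ''
   5  s[22:],s[14:]  1  'b'
   6  s[14:],s[8:]  2  'ba'
   7  s[8:],s[18:]  1  'b'
   8  s[18:],s[21:]  0  ''
   9  s[21:],s[7:]  2  'cb'
  10  s[7:],s[2:]  1  'c'
  11  s[2:],s[0:]  1  'c'
  12  s[0:],s[19:]  1  'c'
  13  s[19:],s[3:]  2  'ch'
  14  s[3:],s[5:]  0  ''
  15  s[5:],s[13:]  0  ''
  16  s[13:],s[11:]  1  'f'
  17  s[11:],s[1:]  0  ''
  18  s[1:],s[10:]  1  'g'
  19  s[10:],s[20:]  0  ''
  20  s[20:],s[6:]  3  'hcb'
  21  s[6:],s[4:]  1  'h'
  22  s[4:],s[12:]  1  'h'

n(n+1)/2 = 23·24/2 = 276
Σ LCP = 0 + 2 + 1 + 1 + 0 + 1 + 2 + 1 + 0 + 2 + 1 + 1 + 1 + 2 + 0 + 0 + 1 + 0 + 1 + 0 + 3 + 1 + 1 = 22
distinct = 276 − 22 = 254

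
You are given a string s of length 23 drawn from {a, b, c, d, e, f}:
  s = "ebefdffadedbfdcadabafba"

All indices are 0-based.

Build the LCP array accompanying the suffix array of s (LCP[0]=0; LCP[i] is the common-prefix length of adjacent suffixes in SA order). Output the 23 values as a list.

[0, 1, 1, 2, 1, 0, 2, 1, 1, 0, 0, 1, 1, 1, 1, 0, 1, 1, 0, 1, 1, 2, 1]

rank→(start, suffix):
  0 → (22, 'a')
  1 → (17, 'abafba')
  2 → (15, 'adabafba')
  3 → (7, 'adedbfdcadabafba')
  4 → (19, 'afba')
  5 → (21, 'ba')
  6 → (18, 'bafba')
  7 → (1, 'befdffadedbfdcadabafba')
  8 → (11, 'bfdcadabafba')
  9 → (14, 'cadabafba')
  10 → (16, 'dabafba')
  11 → (10, 'dbfdcadabafba')
  12 → (13, 'dcadabafba')
  13 → (8, 'dedbfdcadabafba')
  14 → (4, 'dffadedbfdcadabafba')
  15 → (0, 'ebefdffadedbfdcadabafba')
  16 → (9, 'edbfdcadabafba')
  17 → (2, 'efdffadedbfdcadabafba')
  18 → (6, 'fadedbfdcadabafba')
  19 → (20, 'fba')
  20 → (12, 'fdcadabafba')
  21 → (3, 'fdffadedbfdcadabafba')
  22 → (5, 'ffadedbfdcadabafba')

SA = [22, 17, 15, 7, 19, 21, 18, 1, 11, 14, 16, 10, 13, 8, 4, 0, 9, 2, 6, 20, 12, 3, 5]
rank  pair      lcp
   1  s[22:],s[17:]  1  'a'
   2  s[17:],s[15:]  1  'a'
   3  s[15:],s[7:]  2  'ad'
   4  s[7:],s[19:]  1  'a'
   5  s[19:],s[21:]  0  ''
   6  s[21:],s[18:]  2  'ba'
   7  s[18:],s[1:]  1  'b'
   8  s[1:],s[11:]  1  'b'
   9  s[11:],s[14:]  0  ''
  10  s[14:],s[16:]  0  ''
  11  s[16:],s[10:]  1  'd'
  12  s[10:],s[13:]  1  'd'
  13  s[13:],s[8:]  1  'd'
  14  s[8:],s[4:]  1  'd'
  15  s[4:],s[0:]  0  ''
  16  s[0:],s[9:]  1  'e'
  17  s[9:],s[2:]  1  'e'
  18  s[2:],s[6:]  0  ''
  19  s[6:],s[20:]  1  'f'
  20  s[20:],s[12:]  1  'f'
  21  s[12:],s[3:]  2  'fd'
  22  s[3:],s[5:]  1  'f'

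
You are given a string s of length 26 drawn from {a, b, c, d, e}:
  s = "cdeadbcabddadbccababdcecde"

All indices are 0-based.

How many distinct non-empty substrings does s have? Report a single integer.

sorted suffixes:
  #0 SA[0]=16  'ababdcecde'
  #1 SA[1]=18  'abdcecde'
  #2 SA[2]=7  'abddadbccababdcecde'
  #3 SA[3]=3  'adbcabddadbccababdcecde'
  #4 SA[4]=11  'adbccababdcecde'
  #5 SA[5]=17  'babdcecde'
  #6 SA[6]=5  'bcabddadbccababdcecde'
  #7 SA[7]=13  'bccababdcecde'
  #8 SA[8]=19  'bdcecde'
  #9 SA[9]=8  'bddadbccababdcecde'
  #10 SA[10]=15  'cababdcecde'
  #11 SA[11]=6  'cabddadbccababdcecde'
  #12 SA[12]=14  'ccababdcecde'
  #13 SA[13]=23  'cde'
  #14 SA[14]=0  'cdeadbcabddadbccababdcecde'
  #15 SA[15]=21  'cecde'
  #16 SA[16]=10  'dadbccababdcecde'
  #17 SA[17]=4  'dbcabddadbccababdcecde'
  #18 SA[18]=12  'dbccababdcecde'
  #19 SA[19]=20  'dcecde'
  #20 SA[20]=9  'ddadbccababdcecde'
  #21 SA[21]=24  'de'
  #22 SA[22]=1  'deadbcabddadbccababdcecde'
  #23 SA[23]=25  'e'
  #24 SA[24]=2  'eadbcabddadbccababdcecde'
  #25 SA[25]=22  'ecde'

SA = [16, 18, 7, 3, 11, 17, 5, 13, 19, 8, 15, 6, 14, 23, 0, 21, 10, 4, 12, 20, 9, 24, 1, 25, 2, 22]
i: (SA[i-1],SA[i]) lcp shared
  1: (16,18) 2 'ab'
  2: (18,7) 3 'abd'
  3: (7,3) 1 'a'
  4: (3,11) 4 'adbc'
  5: (11,17) 0 ''
  6: (17,5) 1 'b'
  7: (5,13) 2 'bc'
  8: (13,19) 1 'b'
  9: (19,8) 2 'bd'
  10: (8,15) 0 ''
  11: (15,6) 3 'cab'
  12: (6,14) 1 'c'
  13: (14,23) 1 'c'
  14: (23,0) 3 'cde'
  15: (0,21) 1 'c'
  16: (21,10) 0 ''
  17: (10,4) 1 'd'
  18: (4,12) 3 'dbc'
  19: (12,20) 1 'd'
  20: (20,9) 1 'd'
  21: (9,24) 1 'd'
  22: (24,1) 2 'de'
  23: (1,25) 0 ''
  24: (25,2) 1 'e'
  25: (2,22) 1 'e'

n(n+1)/2 = 26·27/2 = 351
Σ LCP = 0 + 2 + 3 + 1 + 4 + 0 + 1 + 2 + 1 + 2 + 0 + 3 + 1 + 1 + 3 + 1 + 0 + 1 + 3 + 1 + 1 + 1 + 2 + 0 + 1 + 1 = 36
distinct = 351 − 36 = 315

315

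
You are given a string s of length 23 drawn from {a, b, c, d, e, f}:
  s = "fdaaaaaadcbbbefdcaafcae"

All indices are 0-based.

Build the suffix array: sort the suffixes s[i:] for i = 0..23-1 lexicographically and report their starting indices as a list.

[2, 3, 4, 5, 6, 17, 7, 21, 18, 10, 11, 12, 16, 20, 9, 1, 15, 8, 22, 13, 19, 0, 14]

sorted suffixes:
  #0 SA[0]=2  'aaaaaadcbbbefdcaafcae'
  #1 SA[1]=3  'aaaaadcbbbefdcaafcae'
  #2 SA[2]=4  'aaaadcbbbefdcaafcae'
  #3 SA[3]=5  'aaadcbbbefdcaafcae'
  #4 SA[4]=6  'aadcbbbefdcaafcae'
  #5 SA[5]=17  'aafcae'
  #6 SA[6]=7  'adcbbbefdcaafcae'
  #7 SA[7]=21  'ae'
  #8 SA[8]=18  'afcae'
  #9 SA[9]=10  'bbbefdcaafcae'
  #10 SA[10]=11  'bbefdcaafcae'
  #11 SA[11]=12  'befdcaafcae'
  #12 SA[12]=16  'caafcae'
  #13 SA[13]=20  'cae'
  #14 SA[14]=9  'cbbbefdcaafcae'
  #15 SA[15]=1  'daaaaaadcbbbefdcaafcae'
  #16 SA[16]=15  'dcaafcae'
  #17 SA[17]=8  'dcbbbefdcaafcae'
  #18 SA[18]=22  'e'
  #19 SA[19]=13  'efdcaafcae'
  #20 SA[20]=19  'fcae'
  #21 SA[21]=0  'fdaaaaaadcbbbefdcaafcae'
  #22 SA[22]=14  'fdcaafcae'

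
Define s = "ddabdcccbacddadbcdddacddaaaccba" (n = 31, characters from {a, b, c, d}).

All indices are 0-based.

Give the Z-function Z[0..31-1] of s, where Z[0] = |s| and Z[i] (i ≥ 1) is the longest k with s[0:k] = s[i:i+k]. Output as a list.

[31, 1, 0, 0, 1, 0, 0, 0, 0, 0, 0, 3, 1, 0, 1, 0, 0, 2, 3, 1, 0, 0, 3, 1, 0, 0, 0, 0, 0, 0, 0]

Z[0]=31
i=1: i≥r, start 0; Z[1]=1 grow→box=[1,2)
i=2: i≥r, start 0; Z[2]=0
i=3: i≥r, start 0; Z[3]=0
i=4: i≥r, start 0; Z[4]=1 grow→box=[4,5)
i=5: i≥r, start 0; Z[5]=0
i=6: i≥r, start 0; Z[6]=0
i=7: i≥r, start 0; Z[7]=0
i=8: i≥r, start 0; Z[8]=0
i=9: i≥r, start 0; Z[9]=0
i=10: i≥r, start 0; Z[10]=0
i=11: i≥r, start 0; Z[11]=3 grow→box=[11,14)
i=12: min(r-i=2, Z[1]=1)=1; Z[12]=1
i=13: min(r-i=1, Z[2]=0)=0; Z[13]=0
i=14: i≥r, start 0; Z[14]=1 grow→box=[14,15)
i=15: i≥r, start 0; Z[15]=0
i=16: i≥r, start 0; Z[16]=0
i=17: i≥r, start 0; Z[17]=2 grow→box=[17,19)
i=18: min(r-i=1, Z[1]=1)=1; Z[18]=3 grow→box=[18,21)
i=19: min(r-i=2, Z[1]=1)=1; Z[19]=1
i=20: min(r-i=1, Z[2]=0)=0; Z[20]=0
i=21: i≥r, start 0; Z[21]=0
i=22: i≥r, start 0; Z[22]=3 grow→box=[22,25)
i=23: min(r-i=2, Z[1]=1)=1; Z[23]=1
i=24: min(r-i=1, Z[2]=0)=0; Z[24]=0
i=25: i≥r, start 0; Z[25]=0
i=26: i≥r, start 0; Z[26]=0
i=27: i≥r, start 0; Z[27]=0
i=28: i≥r, start 0; Z[28]=0
i=29: i≥r, start 0; Z[29]=0
i=30: i≥r, start 0; Z[30]=0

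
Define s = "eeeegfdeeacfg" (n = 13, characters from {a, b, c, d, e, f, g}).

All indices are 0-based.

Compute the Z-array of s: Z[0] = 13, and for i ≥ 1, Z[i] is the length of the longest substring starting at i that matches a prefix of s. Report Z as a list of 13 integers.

Z[0]=13
i=1: fresh scan; Z[1]=3 extend→box=[1,4)
i=2: min(r-i=2, Z[1]=3)=2; Z[2]=2
i=3: min(r-i=1, Z[2]=2)=1; Z[3]=1
i=4: fresh scan; Z[4]=0
i=5: fresh scan; Z[5]=0
i=6: fresh scan; Z[6]=0
i=7: fresh scan; Z[7]=2 extend→box=[7,9)
i=8: min(r-i=1, Z[1]=3)=1; Z[8]=1
i=9: fresh scan; Z[9]=0
i=10: fresh scan; Z[10]=0
i=11: fresh scan; Z[11]=0
i=12: fresh scan; Z[12]=0

[13, 3, 2, 1, 0, 0, 0, 2, 1, 0, 0, 0, 0]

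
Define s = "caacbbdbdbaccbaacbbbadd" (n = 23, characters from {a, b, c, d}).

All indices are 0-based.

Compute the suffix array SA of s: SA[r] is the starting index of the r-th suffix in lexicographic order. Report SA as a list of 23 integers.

rank | idx | suffix
   0 |  14 | aacbbbadd
   1 |   1 | aacbbdbdbaccbaacbbbadd
   2 |  15 | acbbbadd
   3 |   2 | acbbdbdbaccbaacbbbadd
   4 |  10 | accbaacbbbadd
   5 |  20 | add
   6 |  13 | baacbbbadd
   7 |   9 | baccbaacbbbadd
   8 |  19 | badd
   9 |  18 | bbadd
  10 |  17 | bbbadd
  11 |   4 | bbdbdbaccbaacbbbadd
  12 |   7 | bdbaccbaacbbbadd
  13 |   5 | bdbdbaccbaacbbbadd
  14 |   0 | caacbbdbdbaccbaacbbbadd
  15 |  12 | cbaacbbbadd
  16 |  16 | cbbbadd
  17 |   3 | cbbdbdbaccbaacbbbadd
  18 |  11 | ccbaacbbbadd
  19 |  22 | d
  20 |   8 | dbaccbaacbbbadd
  21 |   6 | dbdbaccbaacbbbadd
  22 |  21 | dd

[14, 1, 15, 2, 10, 20, 13, 9, 19, 18, 17, 4, 7, 5, 0, 12, 16, 3, 11, 22, 8, 6, 21]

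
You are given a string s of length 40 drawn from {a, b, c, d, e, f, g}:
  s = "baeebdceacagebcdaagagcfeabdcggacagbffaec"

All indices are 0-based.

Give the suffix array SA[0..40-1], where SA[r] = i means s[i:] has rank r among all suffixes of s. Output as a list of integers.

[16, 24, 30, 8, 37, 1, 17, 32, 19, 10, 0, 13, 4, 25, 34, 39, 31, 9, 14, 6, 21, 27, 15, 5, 26, 23, 7, 12, 3, 38, 2, 36, 22, 35, 29, 18, 33, 20, 11, 28]

rank→(start, suffix):
  0 → (16, 'aagagcfeabdcggacagbffaec')
  1 → (24, 'abdcggacagbffaec')
  2 → (30, 'acagbffaec')
  3 → (8, 'acagebcdaagagcfeabdcggacagbffaec')
  4 → (37, 'aec')
  5 → (1, 'aeebdceacagebcdaagagcfeabdcggacagbffaec')
  6 → (17, 'agagcfeabdcggacagbffaec')
  7 → (32, 'agbffaec')
  8 → (19, 'agcfeabdcggacagbffaec')
  9 → (10, 'agebcdaagagcfeabdcggacagbffaec')
  10 → (0, 'baeebdceacagebcdaagagcfeabdcggacagbffaec')
  11 → (13, 'bcdaagagcfeabdcggacagbffaec')
  12 → (4, 'bdceacagebcdaagagcfeabdcggacagbffaec')
  13 → (25, 'bdcggacagbffaec')
  14 → (34, 'bffaec')
  15 → (39, 'c')
  16 → (31, 'cagbffaec')
  17 → (9, 'cagebcdaagagcfeabdcggacagbffaec')
  18 → (14, 'cdaagagcfeabdcggacagbffaec')
  19 → (6, 'ceacagebcdaagagcfeabdcggacagbffaec')
  20 → (21, 'cfeabdcggacagbffaec')
  21 → (27, 'cggacagbffaec')
  22 → (15, 'daagagcfeabdcggacagbffaec')
  23 → (5, 'dceacagebcdaagagcfeabdcggacagbffaec')
  24 → (26, 'dcggacagbffaec')
  25 → (23, 'eabdcggacagbffaec')
  26 → (7, 'eacagebcdaagagcfeabdcggacagbffaec')
  27 → (12, 'ebcdaagagcfeabdcggacagbffaec')
  28 → (3, 'ebdceacagebcdaagagcfeabdcggacagbffaec')
  29 → (38, 'ec')
  30 → (2, 'eebdceacagebcdaagagcfeabdcggacagbffaec')
  31 → (36, 'faec')
  32 → (22, 'feabdcggacagbffaec')
  33 → (35, 'ffaec')
  34 → (29, 'gacagbffaec')
  35 → (18, 'gagcfeabdcggacagbffaec')
  36 → (33, 'gbffaec')
  37 → (20, 'gcfeabdcggacagbffaec')
  38 → (11, 'gebcdaagagcfeabdcggacagbffaec')
  39 → (28, 'ggacagbffaec')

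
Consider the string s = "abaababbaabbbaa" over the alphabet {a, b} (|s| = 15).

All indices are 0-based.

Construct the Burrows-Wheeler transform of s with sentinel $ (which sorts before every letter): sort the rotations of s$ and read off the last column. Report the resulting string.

aabbb$ababababaa

rank  rotation          last
    0  $abaababbaabbbaa  a
    1  a$abaababbaabbba  a
    2  aa$abaababbaabbb  b
    3  aababbaabbbaa$ab  b
    4  aabbbaa$abaababb  b
    5  abaababbaabbbaa$  $
    6  ababbaabbbaa$aba  a
    7  abbaabbbaa$abaab  b
    8  abbbaa$abaababba  a
    9  baa$abaababbaabb  b
   10  baababbaabbbaa$a  a
   11  baabbbaa$abaabab  b
   12  babbaabbbaa$abaa  a
   13  bbaa$abaababbaab  b
   14  bbaabbbaa$abaaba  a
   15  bbbaa$abaababbaa  a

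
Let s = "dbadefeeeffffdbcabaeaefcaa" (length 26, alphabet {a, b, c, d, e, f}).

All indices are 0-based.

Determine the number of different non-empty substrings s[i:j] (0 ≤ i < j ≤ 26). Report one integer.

321

rank | idx | suffix
   0 |  25 | a
   1 |  24 | aa
   2 |  16 | abaeaefcaa
   3 |   2 | adefeeeffffdbcabaeaefcaa
   4 |  18 | aeaefcaa
   5 |  20 | aefcaa
   6 |   1 | badefeeeffffdbcabaeaefcaa
   7 |  17 | baeaefcaa
   8 |  14 | bcabaeaefcaa
   9 |  23 | caa
  10 |  15 | cabaeaefcaa
  11 |   0 | dbadefeeeffffdbcabaeaefcaa
  12 |  13 | dbcabaeaefcaa
  13 |   3 | defeeeffffdbcabaeaefcaa
  14 |  19 | eaefcaa
  15 |   6 | eeeffffdbcabaeaefcaa
  16 |   7 | eeffffdbcabaeaefcaa
  17 |  21 | efcaa
  18 |   4 | efeeeffffdbcabaeaefcaa
  19 |   8 | effffdbcabaeaefcaa
  20 |  22 | fcaa
  21 |  12 | fdbcabaeaefcaa
  22 |   5 | feeeffffdbcabaeaefcaa
  23 |  11 | ffdbcabaeaefcaa
  24 |  10 | fffdbcabaeaefcaa
  25 |   9 | ffffdbcabaeaefcaa

SA = [25, 24, 16, 2, 18, 20, 1, 17, 14, 23, 15, 0, 13, 3, 19, 6, 7, 21, 4, 8, 22, 12, 5, 11, 10, 9]
[i] adj suffixes → lcp
  [1] 25/24 → 1 ('a')
  [2] 24/16 → 1 ('a')
  [3] 16/2 → 1 ('a')
  [4] 2/18 → 1 ('a')
  [5] 18/20 → 2 ('ae')
  [6] 20/1 → 0 ('')
  [7] 1/17 → 2 ('ba')
  [8] 17/14 → 1 ('b')
  [9] 14/23 → 0 ('')
  [10] 23/15 → 2 ('ca')
  [11] 15/0 → 0 ('')
  [12] 0/13 → 2 ('db')
  [13] 13/3 → 1 ('d')
  [14] 3/19 → 0 ('')
  [15] 19/6 → 1 ('e')
  [16] 6/7 → 2 ('ee')
  [17] 7/21 → 1 ('e')
  [18] 21/4 → 2 ('ef')
  [19] 4/8 → 2 ('ef')
  [20] 8/22 → 0 ('')
  [21] 22/12 → 1 ('f')
  [22] 12/5 → 1 ('f')
  [23] 5/11 → 1 ('f')
  [24] 11/10 → 2 ('ff')
  [25] 10/9 → 3 ('fff')

n(n+1)/2 = 26·27/2 = 351
Σ LCP = 0 + 1 + 1 + 1 + 1 + 2 + 0 + 2 + 1 + 0 + 2 + 0 + 2 + 1 + 0 + 1 + 2 + 1 + 2 + 2 + 0 + 1 + 1 + 1 + 2 + 3 = 30
distinct = 351 − 30 = 321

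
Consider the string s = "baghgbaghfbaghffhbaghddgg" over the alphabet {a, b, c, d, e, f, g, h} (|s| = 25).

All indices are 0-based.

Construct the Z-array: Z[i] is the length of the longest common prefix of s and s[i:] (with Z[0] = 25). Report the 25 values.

[25, 0, 0, 0, 0, 4, 0, 0, 0, 0, 4, 0, 0, 0, 0, 0, 0, 4, 0, 0, 0, 0, 0, 0, 0]

Z[0]=25
i=1: fresh scan; Z[1]=0
i=2: fresh scan; Z[2]=0
i=3: fresh scan; Z[3]=0
i=4: fresh scan; Z[4]=0
i=5: fresh scan; Z[5]=4 grow→box=[5,9)
i=6: min(r-i=3, Z[1]=0)=0; Z[6]=0
i=7: min(r-i=2, Z[2]=0)=0; Z[7]=0
i=8: min(r-i=1, Z[3]=0)=0; Z[8]=0
i=9: fresh scan; Z[9]=0
i=10: fresh scan; Z[10]=4 grow→box=[10,14)
i=11: min(r-i=3, Z[1]=0)=0; Z[11]=0
i=12: min(r-i=2, Z[2]=0)=0; Z[12]=0
i=13: min(r-i=1, Z[3]=0)=0; Z[13]=0
i=14: fresh scan; Z[14]=0
i=15: fresh scan; Z[15]=0
i=16: fresh scan; Z[16]=0
i=17: fresh scan; Z[17]=4 grow→box=[17,21)
i=18: min(r-i=3, Z[1]=0)=0; Z[18]=0
i=19: min(r-i=2, Z[2]=0)=0; Z[19]=0
i=20: min(r-i=1, Z[3]=0)=0; Z[20]=0
i=21: fresh scan; Z[21]=0
i=22: fresh scan; Z[22]=0
i=23: fresh scan; Z[23]=0
i=24: fresh scan; Z[24]=0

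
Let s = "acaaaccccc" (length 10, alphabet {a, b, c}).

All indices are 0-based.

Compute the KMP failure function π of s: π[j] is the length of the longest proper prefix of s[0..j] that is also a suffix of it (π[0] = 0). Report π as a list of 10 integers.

[0, 0, 1, 1, 1, 2, 0, 0, 0, 0]

π[0] = 0
j=1 s[j]='c': π[1]=0 (border '')
j=2 s[j]='a': π[2]=1 (border 'a')
j=3 s[j]='a': k: 1→0; π[3]=1 (border 'a')
j=4 s[j]='a': k: 1→0; π[4]=1 (border 'a')
j=5 s[j]='c': π[5]=2 (border 'ac')
j=6 s[j]='c': k: 2→0; π[6]=0 (border '')
j=7 s[j]='c': π[7]=0 (border '')
j=8 s[j]='c': π[8]=0 (border '')
j=9 s[j]='c': π[9]=0 (border '')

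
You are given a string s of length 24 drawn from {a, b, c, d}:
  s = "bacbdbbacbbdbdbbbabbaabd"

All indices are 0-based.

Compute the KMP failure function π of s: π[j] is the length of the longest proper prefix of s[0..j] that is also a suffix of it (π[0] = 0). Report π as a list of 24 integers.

[0, 0, 0, 1, 0, 1, 1, 2, 3, 4, 1, 0, 1, 0, 1, 1, 1, 2, 1, 1, 2, 0, 1, 0]

π[0] = 0
j=1 s[j]='a': π[1]=0 (border '')
j=2 s[j]='c': π[2]=0 (border '')
j=3 s[j]='b': π[3]=1 (border 'b')
j=4 s[j]='d': k: 1→0; π[4]=0 (border '')
j=5 s[j]='b': π[5]=1 (border 'b')
j=6 s[j]='b': k: 1→0; π[6]=1 (border 'b')
j=7 s[j]='a': π[7]=2 (border 'ba')
j=8 s[j]='c': π[8]=3 (border 'bac')
j=9 s[j]='b': π[9]=4 (border 'bacb')
j=10 s[j]='b': k: 4→1→0; π[10]=1 (border 'b')
j=11 s[j]='d': k: 1→0; π[11]=0 (border '')
j=12 s[j]='b': π[12]=1 (border 'b')
j=13 s[j]='d': k: 1→0; π[13]=0 (border '')
j=14 s[j]='b': π[14]=1 (border 'b')
j=15 s[j]='b': k: 1→0; π[15]=1 (border 'b')
j=16 s[j]='b': k: 1→0; π[16]=1 (border 'b')
j=17 s[j]='a': π[17]=2 (border 'ba')
j=18 s[j]='b': k: 2→0; π[18]=1 (border 'b')
j=19 s[j]='b': k: 1→0; π[19]=1 (border 'b')
j=20 s[j]='a': π[20]=2 (border 'ba')
j=21 s[j]='a': k: 2→0; π[21]=0 (border '')
j=22 s[j]='b': π[22]=1 (border 'b')
j=23 s[j]='d': k: 1→0; π[23]=0 (border '')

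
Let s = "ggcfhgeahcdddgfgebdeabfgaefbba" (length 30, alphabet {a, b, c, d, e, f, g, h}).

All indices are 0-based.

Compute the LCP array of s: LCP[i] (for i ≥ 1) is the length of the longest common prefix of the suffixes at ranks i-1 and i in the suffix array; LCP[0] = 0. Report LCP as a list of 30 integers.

sorted suffixes:
  #0 SA[0]=29  'a'
  #1 SA[1]=20  'abfgaefbba'
  #2 SA[2]=24  'aefbba'
  #3 SA[3]=7  'ahcdddgfgebdeabfgaefbba'
  #4 SA[4]=28  'ba'
  #5 SA[5]=27  'bba'
  #6 SA[6]=17  'bdeabfgaefbba'
  #7 SA[7]=21  'bfgaefbba'
  #8 SA[8]=9  'cdddgfgebdeabfgaefbba'
  #9 SA[9]=2  'cfhgeahcdddgfgebdeabfgaefbba'
  #10 SA[10]=10  'dddgfgebdeabfgaefbba'
  #11 SA[11]=11  'ddgfgebdeabfgaefbba'
  #12 SA[12]=18  'deabfgaefbba'
  #13 SA[13]=12  'dgfgebdeabfgaefbba'
  #14 SA[14]=19  'eabfgaefbba'
  #15 SA[15]=6  'eahcdddgfgebdeabfgaefbba'
  #16 SA[16]=16  'ebdeabfgaefbba'
  #17 SA[17]=25  'efbba'
  #18 SA[18]=26  'fbba'
  #19 SA[19]=22  'fgaefbba'
  #20 SA[20]=14  'fgebdeabfgaefbba'
  #21 SA[21]=3  'fhgeahcdddgfgebdeabfgaefbba'
  #22 SA[22]=23  'gaefbba'
  #23 SA[23]=1  'gcfhgeahcdddgfgebdeabfgaefbba'
  #24 SA[24]=5  'geahcdddgfgebdeabfgaefbba'
  #25 SA[25]=15  'gebdeabfgaefbba'
  #26 SA[26]=13  'gfgebdeabfgaefbba'
  #27 SA[27]=0  'ggcfhgeahcdddgfgebdeabfgaefbba'
  #28 SA[28]=8  'hcdddgfgebdeabfgaefbba'
  #29 SA[29]=4  'hgeahcdddgfgebdeabfgaefbba'

SA = [29, 20, 24, 7, 28, 27, 17, 21, 9, 2, 10, 11, 18, 12, 19, 6, 16, 25, 26, 22, 14, 3, 23, 1, 5, 15, 13, 0, 8, 4]
rank  pair      lcp
   1  s[29:],s[20:]  1  'a'
   2  s[20:],s[24:]  1  'a'
   3  s[24:],s[7:]  1  'a'
   4  s[7:],s[28:]  0  ''
   5  s[28:],s[27:]  1  'b'
   6  s[27:],s[17:]  1  'b'
   7  s[17:],s[21:]  1  'b'
   8  s[21:],s[9:]  0  ''
   9  s[9:],s[2:]  1  'c'
  10  s[2:],s[10:]  0  ''
  11  s[10:],s[11:]  2  'dd'
  12  s[11:],s[18:]  1  'd'
  13  s[18:],s[12:]  1  'd'
  14  s[12:],s[19:]  0  ''
  15  s[19:],s[6:]  2  'ea'
  16  s[6:],s[16:]  1  'e'
  17  s[16:],s[25:]  1  'e'
  18  s[25:],s[26:]  0  ''
  19  s[26:],s[22:]  1  'f'
  20  s[22:],s[14:]  2  'fg'
  21  s[14:],s[3:]  1  'f'
  22  s[3:],s[23:]  0  ''
  23  s[23:],s[1:]  1  'g'
  24  s[1:],s[5:]  1  'g'
  25  s[5:],s[15:]  2  'ge'
  26  s[15:],s[13:]  1  'g'
  27  s[13:],s[0:]  1  'g'
  28  s[0:],s[8:]  0  ''
  29  s[8:],s[4:]  1  'h'

[0, 1, 1, 1, 0, 1, 1, 1, 0, 1, 0, 2, 1, 1, 0, 2, 1, 1, 0, 1, 2, 1, 0, 1, 1, 2, 1, 1, 0, 1]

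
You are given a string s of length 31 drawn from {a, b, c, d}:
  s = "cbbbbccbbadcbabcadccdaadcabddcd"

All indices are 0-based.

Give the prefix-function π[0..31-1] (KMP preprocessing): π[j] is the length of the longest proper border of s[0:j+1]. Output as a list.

[0, 0, 0, 0, 0, 1, 1, 2, 3, 0, 0, 1, 2, 0, 0, 1, 0, 0, 1, 1, 0, 0, 0, 0, 1, 0, 0, 0, 0, 1, 0]

π[0] = 0
j=1 s[j]='b': π[1]=0 (border '')
j=2 s[j]='b': π[2]=0 (border '')
j=3 s[j]='b': π[3]=0 (border '')
j=4 s[j]='b': π[4]=0 (border '')
j=5 s[j]='c': π[5]=1 (border 'c')
j=6 s[j]='c': k: 1→0; π[6]=1 (border 'c')
j=7 s[j]='b': π[7]=2 (border 'cb')
j=8 s[j]='b': π[8]=3 (border 'cbb')
j=9 s[j]='a': k: 3→0; π[9]=0 (border '')
j=10 s[j]='d': π[10]=0 (border '')
j=11 s[j]='c': π[11]=1 (border 'c')
j=12 s[j]='b': π[12]=2 (border 'cb')
j=13 s[j]='a': k: 2→0; π[13]=0 (border '')
j=14 s[j]='b': π[14]=0 (border '')
j=15 s[j]='c': π[15]=1 (border 'c')
j=16 s[j]='a': k: 1→0; π[16]=0 (border '')
j=17 s[j]='d': π[17]=0 (border '')
j=18 s[j]='c': π[18]=1 (border 'c')
j=19 s[j]='c': k: 1→0; π[19]=1 (border 'c')
j=20 s[j]='d': k: 1→0; π[20]=0 (border '')
j=21 s[j]='a': π[21]=0 (border '')
j=22 s[j]='a': π[22]=0 (border '')
j=23 s[j]='d': π[23]=0 (border '')
j=24 s[j]='c': π[24]=1 (border 'c')
j=25 s[j]='a': k: 1→0; π[25]=0 (border '')
j=26 s[j]='b': π[26]=0 (border '')
j=27 s[j]='d': π[27]=0 (border '')
j=28 s[j]='d': π[28]=0 (border '')
j=29 s[j]='c': π[29]=1 (border 'c')
j=30 s[j]='d': k: 1→0; π[30]=0 (border '')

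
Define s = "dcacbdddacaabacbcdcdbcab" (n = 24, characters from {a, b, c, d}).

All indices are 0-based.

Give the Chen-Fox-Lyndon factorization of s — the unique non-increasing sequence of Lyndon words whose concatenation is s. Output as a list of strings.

emit factor 1: 'd' (i=0, period=1)
emit factor 2: 'c' (i=1, period=1)
emit factor 3: 'acbddd' (i=2, period=6)
emit factor 4: 'ac' (i=8, period=2)
emit factor 5: 'aabacbcdcdbcab' (i=10, period=14)

["d", "c", "acbddd", "ac", "aabacbcdcdbcab"]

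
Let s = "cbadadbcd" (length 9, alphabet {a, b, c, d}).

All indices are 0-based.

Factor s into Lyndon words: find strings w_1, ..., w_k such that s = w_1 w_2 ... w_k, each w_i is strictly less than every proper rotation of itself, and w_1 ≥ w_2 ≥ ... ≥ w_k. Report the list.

["c", "b", "adadbcd"]

emit factor 1: 'c' (i=0, period=1)
emit factor 2: 'b' (i=1, period=1)
emit factor 3: 'adadbcd' (i=2, period=7)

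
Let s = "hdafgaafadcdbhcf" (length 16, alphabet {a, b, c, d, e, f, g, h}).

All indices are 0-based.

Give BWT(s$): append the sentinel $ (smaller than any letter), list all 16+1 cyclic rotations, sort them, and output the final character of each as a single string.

rank  rotation           last
    0  $hdafgaafadcdbhcf  f
    1  aafadcdbhcf$hdafg  g
    2  adcdbhcf$hdafgaaf  f
    3  afadcdbhcf$hdafga  a
    4  afgaafadcdbhcf$hd  d
    5  bhcf$hdafgaafadcd  d
    6  cdbhcf$hdafgaafad  d
    7  cf$hdafgaafadcdbh  h
    8  dafgaafadcdbhcf$h  h
    9  dbhcf$hdafgaafadc  c
   10  dcdbhcf$hdafgaafa  a
   11  f$hdafgaafadcdbhc  c
   12  fadcdbhcf$hdafgaa  a
   13  fgaafadcdbhcf$hda  a
   14  gaafadcdbhcf$hdaf  f
   15  hcf$hdafgaafadcdb  b
   16  hdafgaafadcdbhcf$  $

fgfadddhhcacaafb$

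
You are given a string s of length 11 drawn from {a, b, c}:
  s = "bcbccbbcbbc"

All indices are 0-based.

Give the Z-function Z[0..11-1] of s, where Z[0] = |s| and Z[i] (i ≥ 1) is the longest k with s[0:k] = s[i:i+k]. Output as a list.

[11, 0, 2, 0, 0, 1, 3, 0, 1, 2, 0]

Z[0]=11
i=1: fresh scan; Z[1]=0
i=2: fresh scan; Z[2]=2 grow→box=[2,4)
i=3: min(r-i=1, Z[1]=0)=0; Z[3]=0
i=4: fresh scan; Z[4]=0
i=5: fresh scan; Z[5]=1 grow→box=[5,6)
i=6: fresh scan; Z[6]=3 grow→box=[6,9)
i=7: min(r-i=2, Z[1]=0)=0; Z[7]=0
i=8: min(r-i=1, Z[2]=2)=1; Z[8]=1
i=9: fresh scan; Z[9]=2 grow→box=[9,11)
i=10: min(r-i=1, Z[1]=0)=0; Z[10]=0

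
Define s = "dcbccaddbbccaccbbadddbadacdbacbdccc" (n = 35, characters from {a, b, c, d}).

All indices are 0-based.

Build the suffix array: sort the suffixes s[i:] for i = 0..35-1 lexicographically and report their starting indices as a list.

rank→(start, suffix):
  0 → (28, 'acbdccc')
  1 → (12, 'accbbadddbadacdbacbdccc')
  2 → (24, 'acdbacbdccc')
  3 → (22, 'adacdbacbdccc')
  4 → (5, 'addbbccaccbbadddbadacdbacbdccc')
  5 → (17, 'adddbadacdbacbdccc')
  6 → (27, 'bacbdccc')
  7 → (21, 'badacdbacbdccc')
  8 → (16, 'badddbadacdbacbdccc')
  9 → (15, 'bbadddbadacdbacbdccc')
  10 → (8, 'bbccaccbbadddbadacdbacbdccc')
  11 → (9, 'bccaccbbadddbadacdbacbdccc')
  12 → (2, 'bccaddbbccaccbbadddbadacdbacbdccc')
  13 → (30, 'bdccc')
  14 → (34, 'c')
  15 → (11, 'caccbbadddbadacdbacbdccc')
  16 → (4, 'caddbbccaccbbadddbadacdbacbdccc')
  17 → (14, 'cbbadddbadacdbacbdccc')
  18 → (1, 'cbccaddbbccaccbbadddbadacdbacbdccc')
  19 → (29, 'cbdccc')
  20 → (33, 'cc')
  21 → (10, 'ccaccbbadddbadacdbacbdccc')
  22 → (3, 'ccaddbbccaccbbadddbadacdbacbdccc')
  23 → (13, 'ccbbadddbadacdbacbdccc')
  24 → (32, 'ccc')
  25 → (25, 'cdbacbdccc')
  26 → (23, 'dacdbacbdccc')
  27 → (26, 'dbacbdccc')
  28 → (20, 'dbadacdbacbdccc')
  29 → (7, 'dbbccaccbbadddbadacdbacbdccc')
  30 → (0, 'dcbccaddbbccaccbbadddbadacdbacbdccc')
  31 → (31, 'dccc')
  32 → (19, 'ddbadacdbacbdccc')
  33 → (6, 'ddbbccaccbbadddbadacdbacbdccc')
  34 → (18, 'dddbadacdbacbdccc')

[28, 12, 24, 22, 5, 17, 27, 21, 16, 15, 8, 9, 2, 30, 34, 11, 4, 14, 1, 29, 33, 10, 3, 13, 32, 25, 23, 26, 20, 7, 0, 31, 19, 6, 18]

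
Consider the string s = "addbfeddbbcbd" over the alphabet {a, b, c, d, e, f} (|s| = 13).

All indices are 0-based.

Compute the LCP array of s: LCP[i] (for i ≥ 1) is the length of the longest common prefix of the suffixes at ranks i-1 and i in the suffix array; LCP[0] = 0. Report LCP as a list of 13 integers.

rank→(start, suffix):
  0 → (0, 'addbfeddbbcbd')
  1 → (8, 'bbcbd')
  2 → (9, 'bcbd')
  3 → (11, 'bd')
  4 → (3, 'bfeddbbcbd')
  5 → (10, 'cbd')
  6 → (12, 'd')
  7 → (7, 'dbbcbd')
  8 → (2, 'dbfeddbbcbd')
  9 → (6, 'ddbbcbd')
  10 → (1, 'ddbfeddbbcbd')
  11 → (5, 'eddbbcbd')
  12 → (4, 'feddbbcbd')

SA = [0, 8, 9, 11, 3, 10, 12, 7, 2, 6, 1, 5, 4]
i: (SA[i-1],SA[i]) lcp shared
  1: (0,8) 0 ''
  2: (8,9) 1 'b'
  3: (9,11) 1 'b'
  4: (11,3) 1 'b'
  5: (3,10) 0 ''
  6: (10,12) 0 ''
  7: (12,7) 1 'd'
  8: (7,2) 2 'db'
  9: (2,6) 1 'd'
  10: (6,1) 3 'ddb'
  11: (1,5) 0 ''
  12: (5,4) 0 ''

[0, 0, 1, 1, 1, 0, 0, 1, 2, 1, 3, 0, 0]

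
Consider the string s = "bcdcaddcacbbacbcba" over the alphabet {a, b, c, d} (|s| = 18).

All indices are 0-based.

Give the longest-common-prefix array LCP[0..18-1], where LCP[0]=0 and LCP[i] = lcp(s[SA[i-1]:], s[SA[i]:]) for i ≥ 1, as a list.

rank | idx | suffix
   0 |  17 | a
   1 |   8 | acbbacbcba
   2 |  12 | acbcba
   3 |   4 | addcacbbacbcba
   4 |  16 | ba
   5 |  11 | bacbcba
   6 |  10 | bbacbcba
   7 |  14 | bcba
   8 |   0 | bcdcaddcacbbacbcba
   9 |   7 | cacbbacbcba
  10 |   3 | caddcacbbacbcba
  11 |  15 | cba
  12 |   9 | cbbacbcba
  13 |  13 | cbcba
  14 |   1 | cdcaddcacbbacbcba
  15 |   6 | dcacbbacbcba
  16 |   2 | dcaddcacbbacbcba
  17 |   5 | ddcacbbacbcba

SA = [17, 8, 12, 4, 16, 11, 10, 14, 0, 7, 3, 15, 9, 13, 1, 6, 2, 5]
[i] adj suffixes → lcp
  [1] 17/8 → 1 ('a')
  [2] 8/12 → 3 ('acb')
  [3] 12/4 → 1 ('a')
  [4] 4/16 → 0 ('')
  [5] 16/11 → 2 ('ba')
  [6] 11/10 → 1 ('b')
  [7] 10/14 → 1 ('b')
  [8] 14/0 → 2 ('bc')
  [9] 0/7 → 0 ('')
  [10] 7/3 → 2 ('ca')
  [11] 3/15 → 1 ('c')
  [12] 15/9 → 2 ('cb')
  [13] 9/13 → 2 ('cb')
  [14] 13/1 → 1 ('c')
  [15] 1/6 → 0 ('')
  [16] 6/2 → 3 ('dca')
  [17] 2/5 → 1 ('d')

[0, 1, 3, 1, 0, 2, 1, 1, 2, 0, 2, 1, 2, 2, 1, 0, 3, 1]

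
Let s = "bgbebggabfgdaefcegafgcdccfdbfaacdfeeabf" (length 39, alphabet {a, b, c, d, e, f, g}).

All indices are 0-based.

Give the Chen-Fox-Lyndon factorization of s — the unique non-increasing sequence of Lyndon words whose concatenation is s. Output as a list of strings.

emit factor 1: 'bg' (i=0, period=2)
emit factor 2: 'bebgg' (i=2, period=5)
emit factor 3: 'abfgdaefcegafgcdccfdbf' (i=7, period=22)
emit factor 4: 'aacdfeeabf' (i=29, period=10)

["bg", "bebgg", "abfgdaefcegafgcdccfdbf", "aacdfeeabf"]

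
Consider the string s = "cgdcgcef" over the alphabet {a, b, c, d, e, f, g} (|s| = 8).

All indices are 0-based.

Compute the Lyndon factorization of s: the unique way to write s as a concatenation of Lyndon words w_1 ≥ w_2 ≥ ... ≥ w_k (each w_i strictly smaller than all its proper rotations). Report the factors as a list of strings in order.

["cgd", "cg", "cef"]

emit factor 1: 'cgd' (i=0, period=3)
emit factor 2: 'cg' (i=3, period=2)
emit factor 3: 'cef' (i=5, period=3)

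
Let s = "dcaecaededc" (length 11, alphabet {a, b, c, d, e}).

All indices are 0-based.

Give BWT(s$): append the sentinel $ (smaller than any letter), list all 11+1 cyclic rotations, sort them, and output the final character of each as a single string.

rank  rotation      last
    0  $dcaecaededc  c
    1  aecaededc$dc  c
    2  aededc$dcaec  c
    3  c$dcaecaeded  d
    4  caecaededc$d  d
    5  caededc$dcae  e
    6  dc$dcaecaede  e
    7  dcaecaededc$  $
    8  dedc$dcaecae  e
    9  ecaededc$dca  a
   10  edc$dcaecaed  d
   11  ededc$dcaeca  a

cccddee$eada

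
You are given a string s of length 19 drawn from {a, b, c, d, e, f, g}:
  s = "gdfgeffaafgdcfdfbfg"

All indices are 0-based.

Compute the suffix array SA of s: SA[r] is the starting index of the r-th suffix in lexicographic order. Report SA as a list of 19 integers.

sorted suffixes:
  #0 SA[0]=7  'aafgdcfdfbfg'
  #1 SA[1]=8  'afgdcfdfbfg'
  #2 SA[2]=16  'bfg'
  #3 SA[3]=12  'cfdfbfg'
  #4 SA[4]=11  'dcfdfbfg'
  #5 SA[5]=14  'dfbfg'
  #6 SA[6]=1  'dfgeffaafgdcfdfbfg'
  #7 SA[7]=4  'effaafgdcfdfbfg'
  #8 SA[8]=6  'faafgdcfdfbfg'
  #9 SA[9]=15  'fbfg'
  #10 SA[10]=13  'fdfbfg'
  #11 SA[11]=5  'ffaafgdcfdfbfg'
  #12 SA[12]=17  'fg'
  #13 SA[13]=9  'fgdcfdfbfg'
  #14 SA[14]=2  'fgeffaafgdcfdfbfg'
  #15 SA[15]=18  'g'
  #16 SA[16]=10  'gdcfdfbfg'
  #17 SA[17]=0  'gdfgeffaafgdcfdfbfg'
  #18 SA[18]=3  'geffaafgdcfdfbfg'

[7, 8, 16, 12, 11, 14, 1, 4, 6, 15, 13, 5, 17, 9, 2, 18, 10, 0, 3]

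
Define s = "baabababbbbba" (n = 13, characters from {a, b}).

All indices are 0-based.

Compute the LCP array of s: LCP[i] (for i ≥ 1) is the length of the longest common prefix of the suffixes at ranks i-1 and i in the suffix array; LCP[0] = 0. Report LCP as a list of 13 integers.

[0, 1, 1, 4, 2, 0, 2, 2, 3, 1, 2, 3, 4]

sorted suffixes:
  #0 SA[0]=12  'a'
  #1 SA[1]=1  'aabababbbbba'
  #2 SA[2]=2  'abababbbbba'
  #3 SA[3]=4  'ababbbbba'
  #4 SA[4]=6  'abbbbba'
  #5 SA[5]=11  'ba'
  #6 SA[6]=0  'baabababbbbba'
  #7 SA[7]=3  'bababbbbba'
  #8 SA[8]=5  'babbbbba'
  #9 SA[9]=10  'bba'
  #10 SA[10]=9  'bbba'
  #11 SA[11]=8  'bbbba'
  #12 SA[12]=7  'bbbbba'

SA = [12, 1, 2, 4, 6, 11, 0, 3, 5, 10, 9, 8, 7]
[i] adj suffixes → lcp
  [1] 12/1 → 1 ('a')
  [2] 1/2 → 1 ('a')
  [3] 2/4 → 4 ('abab')
  [4] 4/6 → 2 ('ab')
  [5] 6/11 → 0 ('')
  [6] 11/0 → 2 ('ba')
  [7] 0/3 → 2 ('ba')
  [8] 3/5 → 3 ('bab')
  [9] 5/10 → 1 ('b')
  [10] 10/9 → 2 ('bb')
  [11] 9/8 → 3 ('bbb')
  [12] 8/7 → 4 ('bbbb')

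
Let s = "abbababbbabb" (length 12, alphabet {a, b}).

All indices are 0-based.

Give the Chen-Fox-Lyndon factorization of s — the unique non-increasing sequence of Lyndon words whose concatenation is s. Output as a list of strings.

["abb", "ababbbabb"]

emit factor 1: 'abb' (i=0, period=3)
emit factor 2: 'ababbbabb' (i=3, period=9)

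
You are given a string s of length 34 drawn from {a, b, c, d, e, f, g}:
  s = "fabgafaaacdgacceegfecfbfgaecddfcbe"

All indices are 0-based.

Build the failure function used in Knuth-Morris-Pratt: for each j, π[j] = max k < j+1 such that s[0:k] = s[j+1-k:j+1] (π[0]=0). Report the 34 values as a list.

[0, 0, 0, 0, 0, 1, 2, 0, 0, 0, 0, 0, 0, 0, 0, 0, 0, 0, 1, 0, 0, 1, 0, 1, 0, 0, 0, 0, 0, 0, 1, 0, 0, 0]

π[0] = 0
j=1 s[j]='a': π[1]=0 (border '')
j=2 s[j]='b': π[2]=0 (border '')
j=3 s[j]='g': π[3]=0 (border '')
j=4 s[j]='a': π[4]=0 (border '')
j=5 s[j]='f': π[5]=1 (border 'f')
j=6 s[j]='a': π[6]=2 (border 'fa')
j=7 s[j]='a': k: 2→0; π[7]=0 (border '')
j=8 s[j]='a': π[8]=0 (border '')
j=9 s[j]='c': π[9]=0 (border '')
j=10 s[j]='d': π[10]=0 (border '')
j=11 s[j]='g': π[11]=0 (border '')
j=12 s[j]='a': π[12]=0 (border '')
j=13 s[j]='c': π[13]=0 (border '')
j=14 s[j]='c': π[14]=0 (border '')
j=15 s[j]='e': π[15]=0 (border '')
j=16 s[j]='e': π[16]=0 (border '')
j=17 s[j]='g': π[17]=0 (border '')
j=18 s[j]='f': π[18]=1 (border 'f')
j=19 s[j]='e': k: 1→0; π[19]=0 (border '')
j=20 s[j]='c': π[20]=0 (border '')
j=21 s[j]='f': π[21]=1 (border 'f')
j=22 s[j]='b': k: 1→0; π[22]=0 (border '')
j=23 s[j]='f': π[23]=1 (border 'f')
j=24 s[j]='g': k: 1→0; π[24]=0 (border '')
j=25 s[j]='a': π[25]=0 (border '')
j=26 s[j]='e': π[26]=0 (border '')
j=27 s[j]='c': π[27]=0 (border '')
j=28 s[j]='d': π[28]=0 (border '')
j=29 s[j]='d': π[29]=0 (border '')
j=30 s[j]='f': π[30]=1 (border 'f')
j=31 s[j]='c': k: 1→0; π[31]=0 (border '')
j=32 s[j]='b': π[32]=0 (border '')
j=33 s[j]='e': π[33]=0 (border '')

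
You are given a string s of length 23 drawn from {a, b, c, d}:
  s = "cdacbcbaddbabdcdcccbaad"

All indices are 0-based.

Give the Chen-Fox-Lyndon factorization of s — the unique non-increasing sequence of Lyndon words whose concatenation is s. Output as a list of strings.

["cd", "acbcbaddb", "abdcdcccb", "aad"]

emit factor 1: 'cd' (i=0, period=2)
emit factor 2: 'acbcbaddb' (i=2, period=9)
emit factor 3: 'abdcdcccb' (i=11, period=9)
emit factor 4: 'aad' (i=20, period=3)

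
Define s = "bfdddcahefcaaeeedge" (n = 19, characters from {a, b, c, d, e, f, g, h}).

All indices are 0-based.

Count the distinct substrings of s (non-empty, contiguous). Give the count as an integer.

rank→(start, suffix):
  0 → (11, 'aaeeedge')
  1 → (12, 'aeeedge')
  2 → (6, 'ahefcaaeeedge')
  3 → (0, 'bfdddcahefcaaeeedge')
  4 → (10, 'caaeeedge')
  5 → (5, 'cahefcaaeeedge')
  6 → (4, 'dcahefcaaeeedge')
  7 → (3, 'ddcahefcaaeeedge')
  8 → (2, 'dddcahefcaaeeedge')
  9 → (16, 'dge')
  10 → (18, 'e')
  11 → (15, 'edge')
  12 → (14, 'eedge')
  13 → (13, 'eeedge')
  14 → (8, 'efcaaeeedge')
  15 → (9, 'fcaaeeedge')
  16 → (1, 'fdddcahefcaaeeedge')
  17 → (17, 'ge')
  18 → (7, 'hefcaaeeedge')

SA = [11, 12, 6, 0, 10, 5, 4, 3, 2, 16, 18, 15, 14, 13, 8, 9, 1, 17, 7]
rank  pair      lcp
   1  s[11:],s[12:]  1  'a'
   2  s[12:],s[6:]  1  'a'
   3  s[6:],s[0:]  0  ''
   4  s[0:],s[10:]  0  ''
   5  s[10:],s[5:]  2  'ca'
   6  s[5:],s[4:]  0  ''
   7  s[4:],s[3:]  1  'd'
   8  s[3:],s[2:]  2  'dd'
   9  s[2:],s[16:]  1  'd'
  10  s[16:],s[18:]  0  ''
  11  s[18:],s[15:]  1  'e'
  12  s[15:],s[14:]  1  'e'
  13  s[14:],s[13:]  2  'ee'
  14  s[13:],s[8:]  1  'e'
  15  s[8:],s[9:]  0  ''
  16  s[9:],s[1:]  1  'f'
  17  s[1:],s[17:]  0  ''
  18  s[17:],s[7:]  0  ''

n(n+1)/2 = 19·20/2 = 190
Σ LCP = 0 + 1 + 1 + 0 + 0 + 2 + 0 + 1 + 2 + 1 + 0 + 1 + 1 + 2 + 1 + 0 + 1 + 0 + 0 = 14
distinct = 190 − 14 = 176

176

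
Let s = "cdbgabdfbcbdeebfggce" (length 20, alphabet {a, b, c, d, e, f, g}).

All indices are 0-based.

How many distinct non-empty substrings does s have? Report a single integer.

rank→(start, suffix):
  0 → (4, 'abdfbcbdeebfggce')
  1 → (8, 'bcbdeebfggce')
  2 → (10, 'bdeebfggce')
  3 → (5, 'bdfbcbdeebfggce')
  4 → (14, 'bfggce')
  5 → (2, 'bgabdfbcbdeebfggce')
  6 → (9, 'cbdeebfggce')
  7 → (0, 'cdbgabdfbcbdeebfggce')
  8 → (18, 'ce')
  9 → (1, 'dbgabdfbcbdeebfggce')
  10 → (11, 'deebfggce')
  11 → (6, 'dfbcbdeebfggce')
  12 → (19, 'e')
  13 → (13, 'ebfggce')
  14 → (12, 'eebfggce')
  15 → (7, 'fbcbdeebfggce')
  16 → (15, 'fggce')
  17 → (3, 'gabdfbcbdeebfggce')
  18 → (17, 'gce')
  19 → (16, 'ggce')

SA = [4, 8, 10, 5, 14, 2, 9, 0, 18, 1, 11, 6, 19, 13, 12, 7, 15, 3, 17, 16]
[i] adj suffixes → lcp
  [1] 4/8 → 0 ('')
  [2] 8/10 → 1 ('b')
  [3] 10/5 → 2 ('bd')
  [4] 5/14 → 1 ('b')
  [5] 14/2 → 1 ('b')
  [6] 2/9 → 0 ('')
  [7] 9/0 → 1 ('c')
  [8] 0/18 → 1 ('c')
  [9] 18/1 → 0 ('')
  [10] 1/11 → 1 ('d')
  [11] 11/6 → 1 ('d')
  [12] 6/19 → 0 ('')
  [13] 19/13 → 1 ('e')
  [14] 13/12 → 1 ('e')
  [15] 12/7 → 0 ('')
  [16] 7/15 → 1 ('f')
  [17] 15/3 → 0 ('')
  [18] 3/17 → 1 ('g')
  [19] 17/16 → 1 ('g')

n(n+1)/2 = 20·21/2 = 210
Σ LCP = 0 + 0 + 1 + 2 + 1 + 1 + 0 + 1 + 1 + 0 + 1 + 1 + 0 + 1 + 1 + 0 + 1 + 0 + 1 + 1 = 14
distinct = 210 − 14 = 196

196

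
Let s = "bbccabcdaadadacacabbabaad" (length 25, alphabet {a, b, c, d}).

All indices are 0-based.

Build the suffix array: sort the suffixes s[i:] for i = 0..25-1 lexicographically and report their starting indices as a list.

[22, 8, 20, 17, 4, 15, 13, 23, 11, 9, 21, 19, 18, 0, 1, 5, 16, 3, 14, 2, 6, 24, 7, 12, 10]

rank→(start, suffix):
  0 → (22, 'aad')
  1 → (8, 'aadadacacabbabaad')
  2 → (20, 'abaad')
  3 → (17, 'abbabaad')
  4 → (4, 'abcdaadadacacabbabaad')
  5 → (15, 'acabbabaad')
  6 → (13, 'acacabbabaad')
  7 → (23, 'ad')
  8 → (11, 'adacacabbabaad')
  9 → (9, 'adadacacabbabaad')
  10 → (21, 'baad')
  11 → (19, 'babaad')
  12 → (18, 'bbabaad')
  13 → (0, 'bbccabcdaadadacacabbabaad')
  14 → (1, 'bccabcdaadadacacabbabaad')
  15 → (5, 'bcdaadadacacabbabaad')
  16 → (16, 'cabbabaad')
  17 → (3, 'cabcdaadadacacabbabaad')
  18 → (14, 'cacabbabaad')
  19 → (2, 'ccabcdaadadacacabbabaad')
  20 → (6, 'cdaadadacacabbabaad')
  21 → (24, 'd')
  22 → (7, 'daadadacacabbabaad')
  23 → (12, 'dacacabbabaad')
  24 → (10, 'dadacacabbabaad')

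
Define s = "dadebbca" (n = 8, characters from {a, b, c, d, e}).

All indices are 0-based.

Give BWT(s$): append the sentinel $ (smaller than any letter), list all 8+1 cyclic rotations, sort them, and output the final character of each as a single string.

rank  rotation   last
    0  $dadebbca  a
    1  a$dadebbc  c
    2  adebbca$d  d
    3  bbca$dade  e
    4  bca$dadeb  b
    5  ca$dadebb  b
    6  dadebbca$  $
    7  debbca$da  a
    8  ebbca$dad  d

acdebb$ad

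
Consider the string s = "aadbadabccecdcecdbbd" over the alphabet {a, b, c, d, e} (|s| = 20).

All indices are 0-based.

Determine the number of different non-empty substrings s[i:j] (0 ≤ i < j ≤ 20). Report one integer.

187

rank→(start, suffix):
  0 → (0, 'aadbadabccecdcecdbbd')
  1 → (6, 'abccecdcecdbbd')
  2 → (4, 'adabccecdcecdbbd')
  3 → (1, 'adbadabccecdcecdbbd')
  4 → (3, 'badabccecdcecdbbd')
  5 → (17, 'bbd')
  6 → (7, 'bccecdcecdbbd')
  7 → (18, 'bd')
  8 → (8, 'ccecdcecdbbd')
  9 → (15, 'cdbbd')
  10 → (11, 'cdcecdbbd')
  11 → (13, 'cecdbbd')
  12 → (9, 'cecdcecdbbd')
  13 → (19, 'd')
  14 → (5, 'dabccecdcecdbbd')
  15 → (2, 'dbadabccecdcecdbbd')
  16 → (16, 'dbbd')
  17 → (12, 'dcecdbbd')
  18 → (14, 'ecdbbd')
  19 → (10, 'ecdcecdbbd')

SA = [0, 6, 4, 1, 3, 17, 7, 18, 8, 15, 11, 13, 9, 19, 5, 2, 16, 12, 14, 10]
i: (SA[i-1],SA[i]) lcp shared
  1: (0,6) 1 'a'
  2: (6,4) 1 'a'
  3: (4,1) 2 'ad'
  4: (1,3) 0 ''
  5: (3,17) 1 'b'
  6: (17,7) 1 'b'
  7: (7,18) 1 'b'
  8: (18,8) 0 ''
  9: (8,15) 1 'c'
  10: (15,11) 2 'cd'
  11: (11,13) 1 'c'
  12: (13,9) 4 'cecd'
  13: (9,19) 0 ''
  14: (19,5) 1 'd'
  15: (5,2) 1 'd'
  16: (2,16) 2 'db'
  17: (16,12) 1 'd'
  18: (12,14) 0 ''
  19: (14,10) 3 'ecd'

n(n+1)/2 = 20·21/2 = 210
Σ LCP = 0 + 1 + 1 + 2 + 0 + 1 + 1 + 1 + 0 + 1 + 2 + 1 + 4 + 0 + 1 + 1 + 2 + 1 + 0 + 3 = 23
distinct = 210 − 23 = 187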